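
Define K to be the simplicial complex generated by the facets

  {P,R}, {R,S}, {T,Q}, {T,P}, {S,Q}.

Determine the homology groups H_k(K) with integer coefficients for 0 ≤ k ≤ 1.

Fix the vertex order P < Q < R < S < T and write every simplex with vertices in increasing order. Then dim K = 1 and the simplices of K are:

  0-simplices (5): P, Q, R, S, T
  1-simplices (5): PR, PT, QS, QT, RS

Hence C_0 ≅ Z^5, C_1 ≅ Z^5.

∂_1: C_1 → C_0 is given by ∂[p,q] = [q] − [p].
The 5×5 boundary matrix has rank 4 and Smith normal form diag(1,1,1,1).

Now H_k = ker ∂_k / im ∂_{k+1}, so:

  H_0: rank C_0 − rank ∂_1 = 5 − 4 = 1, and the invariant factors of ∂_1 are all 1, so H_0 = Z.
  H_1: rank ker ∂_1 − rank ∂_2 = (5 − 4) − 0 = 1, and there is no ∂_2, so H_1 = Z.

As a check, the Euler characteristic is 5 − 5 = 0, which agrees with 1 − 1 = 0.
(K is a triangulation of the circle S^1.)

H_0 = Z,  H_1 = Z.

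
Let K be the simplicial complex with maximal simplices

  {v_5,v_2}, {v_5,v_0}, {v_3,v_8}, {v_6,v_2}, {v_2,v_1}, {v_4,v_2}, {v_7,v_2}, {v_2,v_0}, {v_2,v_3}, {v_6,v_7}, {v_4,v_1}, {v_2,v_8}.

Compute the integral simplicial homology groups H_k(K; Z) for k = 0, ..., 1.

Take the total order v_0 < v_1 < v_2 < v_3 < v_4 < v_5 < v_6 < v_7 < v_8 on the vertex set. Then K (dimension 1) consists of the simplices:

  0-simplices (9): [v_0], [v_1], [v_2], [v_3], [v_4], [v_5], [v_6], [v_7], [v_8]
  1-simplices (12): [v_0,v_2], [v_0,v_5], [v_1,v_2], [v_1,v_4], [v_2,v_3], [v_2,v_4], [v_2,v_5], [v_2,v_6], [v_2,v_7], [v_2,v_8], [v_3,v_8], [v_6,v_7]

so the chain groups are C_0 ≅ Z^9, C_1 ≅ Z^12.

∂_1: C_1 → C_0 maps an edge to its endpoints' difference, ∂[p,q] = q − p. For instance
  ∂[v_2,v_6] = [v_6] − [v_2].
The resulting 9×12 matrix has rank 8, and its Smith normal form has invariant factors (1,1,1,1,1,1,1,1).

Computing H_k = (kernel of ∂_k) / (image of ∂_{k+1}):

  H_0: rank C_0 − rank ∂_1 = 9 − 8 = 1, and the invariant factors of ∂_1 are all 1, so H_0 ≅ Z.
  H_1: rank ker ∂_1 − rank ∂_2 = (12 − 8) − 0 = 4, and there is no ∂_2, so H_1 ≅ Z^4.

As a check, the Euler characteristic is 9 − 12 = -3, which agrees with 1 − 4 = -3.
(K is a triangulation of a wedge of 4 circles.)

H_0 ≅ Z,  H_1 ≅ Z^4.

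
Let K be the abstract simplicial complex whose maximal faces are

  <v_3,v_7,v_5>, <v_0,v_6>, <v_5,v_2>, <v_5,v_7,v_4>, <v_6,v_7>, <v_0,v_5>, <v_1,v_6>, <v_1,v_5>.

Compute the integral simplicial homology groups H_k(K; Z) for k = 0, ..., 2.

H_0 ≅ Z,  H_1 ≅ Z^2,  H_2 = 0.

Order the vertices as v_0 < v_1 < v_2 < v_3 < v_4 < v_5 < v_6 < v_7. Listing each simplex with vertices in this order, K has dimension 2 with simplices:

  0-simplices (8): [v_0], [v_1], [v_2], [v_3], [v_4], [v_5], [v_6], [v_7]
  1-simplices (11): [v_0,v_5], [v_0,v_6], [v_1,v_5], [v_1,v_6], [v_2,v_5], [v_3,v_5], [v_3,v_7], [v_4,v_5], [v_4,v_7], [v_5,v_7], [v_6,v_7]
  2-simplices (2): [v_3,v_5,v_7], [v_4,v_5,v_7]

so the chain groups are C_0 ≅ Z^8, C_1 ≅ Z^11, C_2 ≅ Z^2.

∂_1: C_1 → C_0 sends each edge [p,q] (with p < q) to q − p. For instance
  ∂[v_1,v_5] = [v_5] − [v_1].
This gives a 8×11 integer matrix of rank 7; reducing to Smith normal form yields diagonal entries (1,1,1,1,1,1,1).

The boundary map ∂_2: C_2 → C_1 maps a triangle to the signed sum of its edges. For instance
  ∂[v_4,v_5,v_7] = [v_5,v_7] − [v_4,v_7] + [v_4,v_5],
  ∂[v_3,v_5,v_7] = [v_5,v_7] − [v_3,v_7] + [v_3,v_5].
As a 11×2 matrix over Z this has rank 2, with invariant factors (1,1).

Now H_k = ker ∂_k / im ∂_{k+1}, so:

  H_0: rank C_0 − rank ∂_1 = 8 − 7 = 1, and the invariant factors of ∂_1 are all 1, so H_0 ≅ Z.
  H_1: rank ker ∂_1 − rank ∂_2 = (11 − 7) − 2 = 2, and the invariant factors of ∂_2 are all 1, so H_1 ≅ Z^2.
  H_2: rank ker ∂_2 − rank ∂_3 = (2 − 2) − 0 = 0, and there is no ∂_3, so H_2 ≅ 0.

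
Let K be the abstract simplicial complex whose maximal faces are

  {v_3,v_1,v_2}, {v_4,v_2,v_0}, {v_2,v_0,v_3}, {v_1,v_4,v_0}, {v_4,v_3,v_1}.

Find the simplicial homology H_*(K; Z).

H_0 = Z,  H_1 = Z,  H_2 = 0.

Take the total order v_0 < v_1 < v_2 < v_3 < v_4 on the vertex set. Then K (dimension 2) consists of the simplices:

  0-simplices (5): [v_0], [v_1], [v_2], [v_3], [v_4]
  1-simplices (10): [v_0,v_1], [v_0,v_2], [v_0,v_3], [v_0,v_4], [v_1,v_2], [v_1,v_3], [v_1,v_4], [v_2,v_3], [v_2,v_4], [v_3,v_4]
  2-simplices (5): [v_0,v_1,v_4], [v_0,v_2,v_3], [v_0,v_2,v_4], [v_1,v_2,v_3], [v_1,v_3,v_4]

giving chain groups C_0 ≅ Z^5, C_1 ≅ Z^10, C_2 ≅ Z^5.

Boundary ∂_1: C_1 → C_0 maps an edge to its endpoints' difference, ∂[p,q] = q − p. For instance
  ∂[v_1,v_2] = [v_2] − [v_1].
As a 5×10 matrix over Z this has rank 4, with invariant factors (1,1,1,1).

Boundary ∂_2: C_2 → C_1 sends each 2-simplex [p,q,r] to [q,r] − [p,r] + [p,q]. For instance
  ∂[v_1,v_2,v_3] = [v_2,v_3] − [v_1,v_3] + [v_1,v_2],
  ∂[v_0,v_2,v_3] = [v_2,v_3] − [v_0,v_3] + [v_0,v_2].
As a 10×5 matrix over Z this has rank 5, with invariant factors (1,1,1,1,1).

Computing H_k = (kernel of ∂_k) / (image of ∂_{k+1}):

  H_0: rank C_0 − rank ∂_1 = 5 − 4 = 1, and the invariant factors of ∂_1 are all 1, so H_0 = Z.
  H_1: rank ker ∂_1 − rank ∂_2 = (10 − 4) − 5 = 1, and the invariant factors of ∂_2 are all 1, so H_1 = Z.
  H_2: rank ker ∂_2 − rank ∂_3 = (5 − 5) − 0 = 0, and there is no ∂_3, so H_2 = 0.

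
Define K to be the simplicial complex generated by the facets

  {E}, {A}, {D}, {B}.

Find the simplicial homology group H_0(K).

H_0 ≅ Z^4.

We work with the vertex ordering A < B < D < E. The simplices of K, each written with vertices in increasing order, are:

  0-simplices (4): A, B, D, E

so the chain groups are C_0 ≅ Z^4.

Now H_k = ker ∂_k / im ∂_{k+1}, so:

  H_0: rank C_0 − rank ∂_1 = 4 − 0 = 4, and there is no ∂_1, so H_0 = Z^4.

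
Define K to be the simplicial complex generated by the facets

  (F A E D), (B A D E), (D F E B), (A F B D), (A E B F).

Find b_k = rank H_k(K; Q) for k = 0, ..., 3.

b_0 = 1, b_1 = 0, b_2 = 0, b_3 = 1.

Order the vertices as A < B < D < E < F. Listing each simplex with vertices in this order, K has dimension 3 with simplices:

  0-simplices (5): A, B, D, E, F
  1-simplices (10): AB, AD, AE, AF, BD, BE, BF, DE, DF, EF
  2-simplices (10): ABD, ABE, ABF, ADE, ADF, AEF, BDE, BDF, BEF, DEF
  3-simplices (5): ABDE, ABDF, ABEF, ADEF, BDEF

so the chain groups are C_0 ≅ Z^5, C_1 ≅ Z^10, C_2 ≅ Z^10, C_3 ≅ Z^5.

∂_1: C_1 → C_0 maps an edge to its endpoints' difference, ∂[p,q] = q − p. For instance
  ∂BF = F − B.
The 5×10 boundary matrix has rank 4 and Smith normal form diag(1,1,1,1).

Boundary ∂_2: C_2 → C_1 maps a triangle to the signed sum of its edges. For instance
  ∂ADF = DF − AF + AD,
  ∂ADE = DE − AE + AD.
The resulting 10×10 matrix has rank 6, and its Smith normal form has invariant factors (1,1,1,1,1,1).

∂_3: C_3 → C_2 sends each 3-simplex σ to the alternating sum Σ_i (−1)^i (σ with its i-th vertex removed). For instance
  ∂ADEF = DEF − AEF + ADF − ADE,
  ∂ABEF = BEF − AEF + ABF − ABE.
The 10×5 boundary matrix has rank 4 and Smith normal form diag(1,1,1,1).

Reading off H_k = ker ∂_k / im ∂_{k+1}:

  H_0: rank C_0 − rank ∂_1 = 5 − 4 = 1, and the invariant factors of ∂_1 are all 1, so H_0 ≅ Z.
  H_1: rank ker ∂_1 − rank ∂_2 = (10 − 4) − 6 = 0, and the invariant factors of ∂_2 are all 1, so H_1 ≅ 0.
  H_2: rank ker ∂_2 − rank ∂_3 = (10 − 6) − 4 = 0, and the invariant factors of ∂_3 are all 1, so H_2 ≅ 0.
  H_3: rank ker ∂_3 − rank ∂_4 = (5 − 4) − 0 = 1, and there is no ∂_4, so H_3 ≅ Z.

As a check, the Euler characteristic is 5 − 10 + 10 − 5 = 0, which agrees with 1 − 0 + 0 − 1 = 0.

Hence the Betti numbers are b_0 = 1, b_1 = 0, b_2 = 0, b_3 = 1.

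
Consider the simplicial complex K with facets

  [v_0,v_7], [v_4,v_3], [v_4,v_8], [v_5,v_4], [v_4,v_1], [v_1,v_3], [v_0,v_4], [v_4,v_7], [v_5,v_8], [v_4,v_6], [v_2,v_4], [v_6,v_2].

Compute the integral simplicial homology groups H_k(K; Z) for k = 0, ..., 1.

Order the vertices as v_0 < v_1 < v_2 < v_3 < v_4 < v_5 < v_6 < v_7 < v_8. Listing each simplex with vertices in this order, K has dimension 1 with simplices:

  0-simplices (9): [v_0], [v_1], [v_2], [v_3], [v_4], [v_5], [v_6], [v_7], [v_8]
  1-simplices (12): [v_0,v_4], [v_0,v_7], [v_1,v_3], [v_1,v_4], [v_2,v_4], [v_2,v_6], [v_3,v_4], [v_4,v_5], [v_4,v_6], [v_4,v_7], [v_4,v_8], [v_5,v_8]

so the chain groups are C_0 ≅ Z^9, C_1 ≅ Z^12.

The boundary map ∂_1: C_1 → C_0 maps an edge to its endpoints' difference, ∂[p,q] = q − p. For instance
  ∂[v_1,v_3] = [v_3] − [v_1].
The resulting 9×12 matrix has rank 8, and its Smith normal form has invariant factors (1,1,1,1,1,1,1,1).

Computing H_k = (kernel of ∂_k) / (image of ∂_{k+1}):

  H_0: rank C_0 − rank ∂_1 = 9 − 8 = 1, and the invariant factors of ∂_1 are all 1, so H_0 = Z.
  H_1: rank ker ∂_1 − rank ∂_2 = (12 − 8) − 0 = 4, and there is no ∂_2, so H_1 = Z^4.

H_0 = Z,  H_1 = Z^4.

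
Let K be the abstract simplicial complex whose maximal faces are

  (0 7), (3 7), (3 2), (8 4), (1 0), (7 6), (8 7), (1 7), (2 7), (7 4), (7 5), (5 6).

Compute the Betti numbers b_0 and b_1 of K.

b_0 = 1, b_1 = 4.

Fix the vertex order 0 < 1 < 2 < 3 < 4 < 5 < 6 < 7 < 8 and write every simplex with vertices in increasing order. Then dim K = 1 and the simplices of K are:

  0-simplices (9): [0], [1], [2], [3], [4], [5], [6], [7], [8]
  1-simplices (12): [0,1], [0,7], [1,7], [2,3], [2,7], [3,7], [4,7], [4,8], [5,6], [5,7], [6,7], [7,8]

giving chain groups C_0 ≅ Z^9, C_1 ≅ Z^12.

Boundary ∂_1: C_1 → C_0 sends each edge [p,q] (with p < q) to q − p. For instance
  ∂[5,6] = [6] − [5].
The resulting 9×12 matrix has rank 8, and its Smith normal form has invariant factors (1,1,1,1,1,1,1,1).

Reading off H_k = ker ∂_k / im ∂_{k+1}:

  H_0: rank C_0 − rank ∂_1 = 9 − 8 = 1, and the invariant factors of ∂_1 are all 1, so H_0 = Z.
  H_1: rank ker ∂_1 − rank ∂_2 = (12 − 8) − 0 = 4, and there is no ∂_2, so H_1 = Z^4.

Hence the Betti numbers are b_0 = 1, b_1 = 4.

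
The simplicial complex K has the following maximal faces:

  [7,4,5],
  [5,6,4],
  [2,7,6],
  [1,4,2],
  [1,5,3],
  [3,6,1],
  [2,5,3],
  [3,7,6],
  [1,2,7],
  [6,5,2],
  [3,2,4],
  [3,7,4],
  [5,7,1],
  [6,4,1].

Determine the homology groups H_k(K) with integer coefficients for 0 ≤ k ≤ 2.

H_0 = Z,  H_1 = Z^2,  H_2 = Z.

K has 7 vertices, 21 edges, 14 triangles.
rank ∂_0 = 0, rank ∂_1 = 6 ⇒ b_0 = 7 − 0 − 6 = 1; all invariant factors of ∂_1 are 1 so no torsion. So H_0 ≅ Z.
rank ∂_1 = 6, rank ∂_2 = 13 ⇒ b_1 = 21 − 6 − 13 = 2; all invariant factors of ∂_2 are 1 so no torsion. So H_1 ≅ Z^2.
rank ∂_2 = 13, rank ∂_3 = 0 ⇒ b_2 = 14 − 13 − 0 = 1. So H_2 ≅ Z.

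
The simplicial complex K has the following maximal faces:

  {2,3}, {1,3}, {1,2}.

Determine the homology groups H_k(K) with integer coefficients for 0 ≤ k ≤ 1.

We work with the vertex ordering 1 < 2 < 3. The simplices of K, each written with vertices in increasing order, are:

  0-simplices (3): [1], [2], [3]
  1-simplices (3): [1,2], [1,3], [2,3]

Hence C_0 ≅ Z^3, C_1 ≅ Z^3.

Boundary ∂_1: C_1 → C_0 maps an edge to its endpoints' difference, ∂[p,q] = q − p.
The resulting 3×3 matrix has rank 2, and its Smith normal form has invariant factors (1,1).

Computing H_k = (kernel of ∂_k) / (image of ∂_{k+1}):

  H_0: rank C_0 − rank ∂_1 = 3 − 2 = 1, and the invariant factors of ∂_1 are all 1, so H_0 = Z.
  H_1: rank ker ∂_1 − rank ∂_2 = (3 − 2) − 0 = 1, and there is no ∂_2, so H_1 = Z.

As a check, the Euler characteristic is 3 − 3 = 0, which agrees with 1 − 1 = 0.
(K is a triangulation of the circle S^1.)

H_0 ≅ Z,  H_1 ≅ Z.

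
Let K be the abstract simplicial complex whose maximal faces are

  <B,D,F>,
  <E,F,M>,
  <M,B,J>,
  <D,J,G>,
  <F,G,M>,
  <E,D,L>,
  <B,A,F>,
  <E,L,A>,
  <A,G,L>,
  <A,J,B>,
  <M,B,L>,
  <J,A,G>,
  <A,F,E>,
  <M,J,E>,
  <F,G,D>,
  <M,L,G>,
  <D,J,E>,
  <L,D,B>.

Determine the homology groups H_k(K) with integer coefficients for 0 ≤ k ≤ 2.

H_0 ≅ Z,  H_1 ≅ Z^2,  H_2 ≅ Z.

K has 9 vertices, 27 edges, 18 triangles.
rank ∂_0 = 0, rank ∂_1 = 8 ⇒ b_0 = 9 − 0 − 8 = 1; all invariant factors of ∂_1 are 1 so no torsion. So H_0 = Z.
rank ∂_1 = 8, rank ∂_2 = 17 ⇒ b_1 = 27 − 8 − 17 = 2; all invariant factors of ∂_2 are 1 so no torsion. So H_1 = Z^2.
rank ∂_2 = 17, rank ∂_3 = 0 ⇒ b_2 = 18 − 17 − 0 = 1. So H_2 = Z.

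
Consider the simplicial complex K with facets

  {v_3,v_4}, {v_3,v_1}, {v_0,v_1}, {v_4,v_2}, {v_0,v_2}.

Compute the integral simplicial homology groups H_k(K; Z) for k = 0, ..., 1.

K has 5 vertices, 5 edges.
rank ∂_0 = 0, rank ∂_1 = 4 ⇒ b_0 = 5 − 0 − 4 = 1; all invariant factors of ∂_1 are 1 so no torsion. So H_0 = Z.
rank ∂_1 = 4, rank ∂_2 = 0 ⇒ b_1 = 5 − 4 − 0 = 1. So H_1 = Z.

H_0 = Z,  H_1 = Z.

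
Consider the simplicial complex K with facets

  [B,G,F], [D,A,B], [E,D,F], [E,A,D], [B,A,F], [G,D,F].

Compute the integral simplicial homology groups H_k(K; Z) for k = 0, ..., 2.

Fix the vertex order A < B < D < E < F < G and write every simplex with vertices in increasing order. Then dim K = 2 and the simplices of K are:

  0-simplices (6): A, B, D, E, F, G
  1-simplices (12): AB, AD, AE, AF, BD, BF, BG, DE, DF, DG, EF, FG
  2-simplices (6): ABD, ABF, ADE, BFG, DEF, DFG

Hence C_0 ≅ Z^6, C_1 ≅ Z^12, C_2 ≅ Z^6.

∂_1: C_1 → C_0 is given by ∂[p,q] = [q] − [p].
As a 6×12 matrix over Z this has rank 5, with invariant factors (1,1,1,1,1).

Boundary ∂_2: C_2 → C_1 acts by ∂[p,q,r] = [q,r] − [p,r] + [p,q]. For instance
  ∂ADE = DE − AE + AD,
  ∂BFG = FG − BG + BF.
The resulting 12×6 matrix has rank 6, and its Smith normal form has invariant factors (1,1,1,1,1,1).

Now H_k = ker ∂_k / im ∂_{k+1}, so:

  H_0: rank C_0 − rank ∂_1 = 6 − 5 = 1, and the invariant factors of ∂_1 are all 1, so H_0 ≅ Z.
  H_1: rank ker ∂_1 − rank ∂_2 = (12 − 5) − 6 = 1, and the invariant factors of ∂_2 are all 1, so H_1 ≅ Z.
  H_2: rank ker ∂_2 − rank ∂_3 = (6 − 6) − 0 = 0, and there is no ∂_3, so H_2 ≅ 0.

H_0 ≅ Z,  H_1 ≅ Z,  H_2 = 0.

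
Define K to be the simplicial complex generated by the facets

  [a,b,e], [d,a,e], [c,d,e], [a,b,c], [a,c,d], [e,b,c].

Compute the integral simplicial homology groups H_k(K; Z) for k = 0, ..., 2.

H_0 = Z,  H_1 = 0,  H_2 = Z.

K has 5 vertices, 9 edges, 6 triangles.
rank ∂_0 = 0, rank ∂_1 = 4 ⇒ b_0 = 5 − 0 − 4 = 1; all invariant factors of ∂_1 are 1 so no torsion. So H_0 ≅ Z.
rank ∂_1 = 4, rank ∂_2 = 5 ⇒ b_1 = 9 − 4 − 5 = 0; all invariant factors of ∂_2 are 1 so no torsion. So H_1 ≅ 0.
rank ∂_2 = 5, rank ∂_3 = 0 ⇒ b_2 = 6 − 5 − 0 = 1. So H_2 ≅ Z.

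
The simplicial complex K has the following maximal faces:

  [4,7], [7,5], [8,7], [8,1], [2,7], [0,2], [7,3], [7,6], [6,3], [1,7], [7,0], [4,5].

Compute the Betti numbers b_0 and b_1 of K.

K has 9 vertices, 12 edges.
rank ∂_0 = 0, rank ∂_1 = 8 ⇒ b_0 = 9 − 0 − 8 = 1; all invariant factors of ∂_1 are 1 so no torsion. So H_0 = Z.
rank ∂_1 = 8, rank ∂_2 = 0 ⇒ b_1 = 12 − 8 − 0 = 4. So H_1 = Z^4.

b_0 = 1, b_1 = 4.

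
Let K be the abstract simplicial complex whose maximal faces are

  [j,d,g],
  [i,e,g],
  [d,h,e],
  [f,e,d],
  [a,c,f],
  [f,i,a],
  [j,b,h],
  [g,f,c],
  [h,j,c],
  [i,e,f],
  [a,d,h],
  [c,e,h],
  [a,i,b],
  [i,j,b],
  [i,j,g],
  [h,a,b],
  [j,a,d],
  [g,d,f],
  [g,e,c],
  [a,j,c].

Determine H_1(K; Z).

H_1 ≅ Z ⊕ Z_2.

Order the vertices as a < b < c < d < e < f < g < h < i < j. Listing each simplex with vertices in this order, K has dimension 2 with simplices:

  0-simplices (10): a, b, c, d, e, f, g, h, i, j
  1-simplices (30): ab, ac, ad, af, ah, ai, aj, bh, bi, bj, ce, cf, cg, ch, cj, de, df, dg, dh, dj, ef, eg, eh, ei, fg, fi, gi, gj, hj, ij
  2-simplices (20): abh, abi, acf, acj, adh, adj, afi, bhj, bij, ceg, ceh, cfg, chj, def, deh, dfg, dgj, efi, egi, gij

so the chain groups are C_0 ≅ Z^10, C_1 ≅ Z^30, C_2 ≅ Z^20.

∂_1: C_1 → C_0 is given by ∂[p,q] = [q] − [p]. For instance
  ∂cj = j − c.
The resulting 10×30 matrix has rank 9, and its Smith normal form has invariant factors (1,1,1,1,1,1,1,1,1).

Boundary ∂_2: C_2 → C_1 sends each 2-simplex [p,q,r] to [q,r] − [p,r] + [p,q]. For instance
  ∂adj = dj − aj + ad,
  ∂def = ef − df + de.
The resulting 30×20 matrix has rank 20, and its Smith normal form has invariant factors (1,1,1,1,1,1,1,1,1,1,1,1,1,1,1,1,1,1,1,2).

From H_k ≅ ker(∂_k) / im(∂_{k+1}) we obtain:

  H_1: rank ker ∂_1 − rank ∂_2 = (30 − 9) − 20 = 1, and ∂_2 has invariant factor 2 > 1, so H_1 = Z ⊕ Z_2.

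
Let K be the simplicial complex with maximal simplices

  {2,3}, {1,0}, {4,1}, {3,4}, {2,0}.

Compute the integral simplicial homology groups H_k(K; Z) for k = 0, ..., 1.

H_0 = Z,  H_1 = Z.

Take the total order 0 < 1 < 2 < 3 < 4 on the vertex set. Then K (dimension 1) consists of the simplices:

  0-simplices (5): [0], [1], [2], [3], [4]
  1-simplices (5): [0,1], [0,2], [1,4], [2,3], [3,4]

so the chain groups are C_0 ≅ Z^5, C_1 ≅ Z^5.

The boundary map ∂_1: C_1 → C_0 sends each edge [p,q] (with p < q) to q − p. For instance
  ∂[2,3] = [3] − [2].
As a 5×5 matrix over Z this has rank 4, with invariant factors (1,1,1,1).

Computing H_k = (kernel of ∂_k) / (image of ∂_{k+1}):

  H_0: rank C_0 − rank ∂_1 = 5 − 4 = 1, and the invariant factors of ∂_1 are all 1, so H_0 ≅ Z.
  H_1: rank ker ∂_1 − rank ∂_2 = (5 − 4) − 0 = 1, and there is no ∂_2, so H_1 ≅ Z.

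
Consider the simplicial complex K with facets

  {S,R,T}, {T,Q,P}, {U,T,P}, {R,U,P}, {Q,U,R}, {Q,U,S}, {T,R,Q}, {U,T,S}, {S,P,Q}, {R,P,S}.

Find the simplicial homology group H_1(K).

We work with the vertex ordering P < Q < R < S < T < U. The simplices of K, each written with vertices in increasing order, are:

  0-simplices (6): P, Q, R, S, T, U
  1-simplices (15): PQ, PR, PS, PT, PU, QR, QS, QT, QU, RS, RT, RU, ST, SU, TU
  2-simplices (10): PQS, PQT, PRS, PRU, PTU, QRT, QRU, QSU, RST, STU

so the chain groups are C_0 ≅ Z^6, C_1 ≅ Z^15, C_2 ≅ Z^10.

The boundary map ∂_1: C_1 → C_0 is given by ∂[p,q] = [q] − [p].
The resulting 6×15 matrix has rank 5, and its Smith normal form has invariant factors (1,1,1,1,1).

The boundary map ∂_2: C_2 → C_1 maps a triangle to the signed sum of its edges. For instance
  ∂QRT = RT − QT + QR,
  ∂RST = ST − RT + RS.
The 15×10 boundary matrix has rank 10 and Smith normal form diag(1,1,1,1,1,1,1,1,1,2).

Reading off H_k = ker ∂_k / im ∂_{k+1}:

  H_1: rank ker ∂_1 − rank ∂_2 = (15 − 5) − 10 = 0, and ∂_2 has invariant factor 2 > 1, so H_1 ≅ Z_2.

H_1 = Z_2.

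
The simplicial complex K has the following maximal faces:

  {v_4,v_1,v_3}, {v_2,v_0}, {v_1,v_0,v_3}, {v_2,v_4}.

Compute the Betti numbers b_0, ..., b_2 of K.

K has 5 vertices, 7 edges, 2 triangles.
rank ∂_0 = 0, rank ∂_1 = 4 ⇒ b_0 = 5 − 0 − 4 = 1; all invariant factors of ∂_1 are 1 so no torsion. So H_0 = Z.
rank ∂_1 = 4, rank ∂_2 = 2 ⇒ b_1 = 7 − 4 − 2 = 1; all invariant factors of ∂_2 are 1 so no torsion. So H_1 = Z.
rank ∂_2 = 2, rank ∂_3 = 0 ⇒ b_2 = 2 − 2 − 0 = 0. So H_2 = 0.

b_0 = 1, b_1 = 1, b_2 = 0.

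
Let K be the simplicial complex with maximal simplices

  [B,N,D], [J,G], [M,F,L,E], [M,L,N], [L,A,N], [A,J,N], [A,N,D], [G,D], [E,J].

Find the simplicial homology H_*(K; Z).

H_0 = Z,  H_1 = Z^2,  H_2 = 0,  H_3 = 0.

K has 10 vertices, 19 edges, 9 triangles, 1 3-simplex.
rank ∂_0 = 0, rank ∂_1 = 9 ⇒ b_0 = 10 − 0 − 9 = 1; all invariant factors of ∂_1 are 1 so no torsion. So H_0 ≅ Z.
rank ∂_1 = 9, rank ∂_2 = 8 ⇒ b_1 = 19 − 9 − 8 = 2; all invariant factors of ∂_2 are 1 so no torsion. So H_1 ≅ Z^2.
rank ∂_2 = 8, rank ∂_3 = 1 ⇒ b_2 = 9 − 8 − 1 = 0; all invariant factors of ∂_3 are 1 so no torsion. So H_2 ≅ 0.
rank ∂_3 = 1, rank ∂_4 = 0 ⇒ b_3 = 1 − 1 − 0 = 0. So H_3 ≅ 0.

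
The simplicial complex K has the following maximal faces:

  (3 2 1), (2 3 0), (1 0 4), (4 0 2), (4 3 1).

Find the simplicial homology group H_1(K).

H_1 = Z.

Take the total order 0 < 1 < 2 < 3 < 4 on the vertex set. Then K (dimension 2) consists of the simplices:

  0-simplices (5): [0], [1], [2], [3], [4]
  1-simplices (10): [0,1], [0,2], [0,3], [0,4], [1,2], [1,3], [1,4], [2,3], [2,4], [3,4]
  2-simplices (5): [0,1,4], [0,2,3], [0,2,4], [1,2,3], [1,3,4]

so the chain groups are C_0 ≅ Z^5, C_1 ≅ Z^10, C_2 ≅ Z^5.

The boundary map ∂_1: C_1 → C_0 maps an edge to its endpoints' difference, ∂[p,q] = q − p.
As a 5×10 matrix over Z this has rank 4, with invariant factors (1,1,1,1).

The boundary map ∂_2: C_2 → C_1 acts by ∂[p,q,r] = [q,r] − [p,r] + [p,q]. For instance
  ∂[0,2,4] = [2,4] − [0,4] + [0,2],
  ∂[1,2,3] = [2,3] − [1,3] + [1,2].
The 10×5 boundary matrix has rank 5 and Smith normal form diag(1,1,1,1,1).

Reading off H_k = ker ∂_k / im ∂_{k+1}:

  H_1: rank ker ∂_1 − rank ∂_2 = (10 − 4) − 5 = 1, and the invariant factors of ∂_2 are all 1, so H_1 = Z.

(K is a triangulation of the Möbius band.)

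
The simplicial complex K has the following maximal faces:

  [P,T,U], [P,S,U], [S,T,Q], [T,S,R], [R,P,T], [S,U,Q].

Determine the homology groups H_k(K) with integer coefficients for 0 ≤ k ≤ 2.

Take the total order P < Q < R < S < T < U on the vertex set. Then K (dimension 2) consists of the simplices:

  0-simplices (6): P, Q, R, S, T, U
  1-simplices (12): PR, PS, PT, PU, QS, QT, QU, RS, RT, ST, SU, TU
  2-simplices (6): PRT, PSU, PTU, QST, QSU, RST

so the chain groups are C_0 ≅ Z^6, C_1 ≅ Z^12, C_2 ≅ Z^6.

The boundary map ∂_1: C_1 → C_0 sends each edge [p,q] (with p < q) to q − p. For instance
  ∂RS = S − R.
The resulting 6×12 matrix has rank 5, and its Smith normal form has invariant factors (1,1,1,1,1).

Boundary ∂_2: C_2 → C_1 acts by ∂[p,q,r] = [q,r] − [p,r] + [p,q]. For instance
  ∂QST = ST − QT + QS,
  ∂RST = ST − RT + RS.
This gives a 12×6 integer matrix of rank 6; reducing to Smith normal form yields diagonal entries (1,1,1,1,1,1).

Computing H_k = (kernel of ∂_k) / (image of ∂_{k+1}):

  H_0: rank C_0 − rank ∂_1 = 6 − 5 = 1, and the invariant factors of ∂_1 are all 1, so H_0 ≅ Z.
  H_1: rank ker ∂_1 − rank ∂_2 = (12 − 5) − 6 = 1, and the invariant factors of ∂_2 are all 1, so H_1 ≅ Z.
  H_2: rank ker ∂_2 − rank ∂_3 = (6 − 6) − 0 = 0, and there is no ∂_3, so H_2 ≅ 0.

As a check, the Euler characteristic is 6 − 12 + 6 = 0, which agrees with 1 − 1 + 0 = 0.
(K is a triangulation of the cylinder S^1 x I.)

H_0 = Z,  H_1 = Z,  H_2 = 0.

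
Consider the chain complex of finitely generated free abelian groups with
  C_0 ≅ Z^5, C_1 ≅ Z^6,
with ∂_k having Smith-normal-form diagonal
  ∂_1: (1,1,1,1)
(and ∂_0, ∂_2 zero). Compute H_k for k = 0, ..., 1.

H_0: b_0 = 5 − 0 − 4 = 1; torsion from ∂_1 factors > 1: none. So H_0 ≅ Z.
H_1: b_1 = 6 − 4 − 0 = 2; torsion from ∂_2 factors > 1: none. So H_1 ≅ Z^2.

H_0 ≅ Z,  H_1 ≅ Z^2.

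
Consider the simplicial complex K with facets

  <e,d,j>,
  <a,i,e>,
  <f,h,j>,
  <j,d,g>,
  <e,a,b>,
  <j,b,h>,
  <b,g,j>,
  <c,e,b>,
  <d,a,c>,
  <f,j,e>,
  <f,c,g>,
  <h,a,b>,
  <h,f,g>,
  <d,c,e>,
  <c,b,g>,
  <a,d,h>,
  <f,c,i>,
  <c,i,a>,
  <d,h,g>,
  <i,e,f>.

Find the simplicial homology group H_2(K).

H_2 = 0.

Take the total order a < b < c < d < e < f < g < h < i < j on the vertex set. Then K (dimension 2) consists of the simplices:

  0-simplices (10): a, b, c, d, e, f, g, h, i, j
  1-simplices (30): ab, ac, ad, ae, ah, ai, bc, be, bg, bh, bj, cd, ce, cf, cg, ci, de, dg, dh, dj, ef, ei, ej, fg, fh, fi, fj, gh, gj, hj
  2-simplices (20): abe, abh, acd, aci, adh, aei, bce, bcg, bgj, bhj, cde, cfg, cfi, dej, dgh, dgj, efi, efj, fgh, fhj

so the chain groups are C_0 ≅ Z^10, C_1 ≅ Z^30, C_2 ≅ Z^20.

∂_1: C_1 → C_0 is given by ∂[p,q] = [q] − [p]. For instance
  ∂bj = j − b.
The 10×30 boundary matrix has rank 9 and Smith normal form diag(1,1,1,1,1,1,1,1,1).

∂_2: C_2 → C_1 acts by ∂[p,q,r] = [q,r] − [p,r] + [p,q]. For instance
  ∂dej = ej − dj + de,
  ∂bhj = hj − bj + bh.
As a 30×20 matrix over Z this has rank 20, with invariant factors (1,1,1,1,1,1,1,1,1,1,1,1,1,1,1,1,1,1,1,2).

Reading off H_k = ker ∂_k / im ∂_{k+1}:

  H_2: rank ker ∂_2 − rank ∂_3 = (20 − 20) − 0 = 0, and there is no ∂_3, so H_2 = 0.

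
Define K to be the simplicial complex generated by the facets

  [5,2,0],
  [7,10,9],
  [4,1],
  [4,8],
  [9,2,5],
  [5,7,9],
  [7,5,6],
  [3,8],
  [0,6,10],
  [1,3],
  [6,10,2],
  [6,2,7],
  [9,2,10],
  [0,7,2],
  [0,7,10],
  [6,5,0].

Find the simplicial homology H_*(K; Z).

K has 11 vertices, 22 edges, 12 triangles.
rank ∂_0 = 0, rank ∂_1 = 9 ⇒ b_0 = 11 − 0 − 9 = 2; all invariant factors of ∂_1 are 1 so no torsion. So H_0 ≅ Z^2.
rank ∂_1 = 9, rank ∂_2 = 12 ⇒ b_1 = 22 − 9 − 12 = 1; ∂_2 has invariant factor(s) [2] giving torsion. So H_1 ≅ Z × Z/2.
rank ∂_2 = 12, rank ∂_3 = 0 ⇒ b_2 = 12 − 12 − 0 = 0. So H_2 ≅ 0.

H_0 ≅ Z^2,  H_1 ≅ Z × Z/2,  H_2 = 0.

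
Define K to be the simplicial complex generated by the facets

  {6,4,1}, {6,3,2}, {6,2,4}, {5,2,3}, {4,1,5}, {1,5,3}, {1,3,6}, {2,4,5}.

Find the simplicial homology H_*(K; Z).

K has 6 vertices, 12 edges, 8 triangles.
rank ∂_0 = 0, rank ∂_1 = 5 ⇒ b_0 = 6 − 0 − 5 = 1; all invariant factors of ∂_1 are 1 so no torsion. So H_0 ≅ Z.
rank ∂_1 = 5, rank ∂_2 = 7 ⇒ b_1 = 12 − 5 − 7 = 0; all invariant factors of ∂_2 are 1 so no torsion. So H_1 ≅ 0.
rank ∂_2 = 7, rank ∂_3 = 0 ⇒ b_2 = 8 − 7 − 0 = 1. So H_2 ≅ Z.

H_0 ≅ Z,  H_1 = 0,  H_2 ≅ Z.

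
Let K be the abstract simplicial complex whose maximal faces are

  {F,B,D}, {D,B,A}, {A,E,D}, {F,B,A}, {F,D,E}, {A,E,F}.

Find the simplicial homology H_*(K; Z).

H_0 = Z,  H_1 = 0,  H_2 = Z.

Fix the vertex order A < B < D < E < F and write every simplex with vertices in increasing order. Then dim K = 2 and the simplices of K are:

  0-simplices (5): A, B, D, E, F
  1-simplices (9): AB, AD, AE, AF, BD, BF, DE, DF, EF
  2-simplices (6): ABD, ABF, ADE, AEF, BDF, DEF

so the chain groups are C_0 ≅ Z^5, C_1 ≅ Z^9, C_2 ≅ Z^6.

The boundary map ∂_1: C_1 → C_0 maps an edge to its endpoints' difference, ∂[p,q] = q − p.
This gives a 5×9 integer matrix of rank 4; reducing to Smith normal form yields diagonal entries (1,1,1,1).

∂_2: C_2 → C_1 sends each 2-simplex [p,q,r] to [q,r] − [p,r] + [p,q]. For instance
  ∂ABD = BD − AD + AB,
  ∂DEF = EF − DF + DE.
As a 9×6 matrix over Z this has rank 5, with invariant factors (1,1,1,1,1).

Now H_k = ker ∂_k / im ∂_{k+1}, so:

  H_0: rank C_0 − rank ∂_1 = 5 − 4 = 1, and the invariant factors of ∂_1 are all 1, so H_0 ≅ Z.
  H_1: rank ker ∂_1 − rank ∂_2 = (9 − 4) − 5 = 0, and the invariant factors of ∂_2 are all 1, so H_1 ≅ 0.
  H_2: rank ker ∂_2 − rank ∂_3 = (6 − 5) − 0 = 1, and there is no ∂_3, so H_2 ≅ Z.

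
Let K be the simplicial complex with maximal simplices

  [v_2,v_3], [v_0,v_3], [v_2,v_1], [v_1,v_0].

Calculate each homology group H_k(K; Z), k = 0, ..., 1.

Fix the vertex order v_0 < v_1 < v_2 < v_3 and write every simplex with vertices in increasing order. Then dim K = 1 and the simplices of K are:

  0-simplices (4): [v_0], [v_1], [v_2], [v_3]
  1-simplices (4): [v_0,v_1], [v_0,v_3], [v_1,v_2], [v_2,v_3]

so the chain groups are C_0 ≅ Z^4, C_1 ≅ Z^4.

Boundary ∂_1: C_1 → C_0 sends each edge [p,q] (with p < q) to q − p. For instance
  ∂[v_0,v_3] = [v_3] − [v_0].
As a 4×4 matrix over Z this has rank 3, with invariant factors (1,1,1).

Now H_k = ker ∂_k / im ∂_{k+1}, so:

  H_0: rank C_0 − rank ∂_1 = 4 − 3 = 1, and the invariant factors of ∂_1 are all 1, so H_0 = Z.
  H_1: rank ker ∂_1 − rank ∂_2 = (4 − 3) − 0 = 1, and there is no ∂_2, so H_1 = Z.

As a check, the Euler characteristic is 4 − 4 = 0, which agrees with 1 − 1 = 0.
(K is a triangulation of the circle S^1.)

H_0 ≅ Z,  H_1 ≅ Z.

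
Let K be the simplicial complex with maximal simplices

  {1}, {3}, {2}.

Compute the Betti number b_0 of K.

K has 3 vertices.
rank ∂_0 = 0, rank ∂_1 = 0 ⇒ b_0 = 3 − 0 − 0 = 3. So H_0 ≅ Z^3.

b_0 = 3.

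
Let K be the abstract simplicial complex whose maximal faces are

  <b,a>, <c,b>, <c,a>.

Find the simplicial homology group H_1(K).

H_1 = Z.

We work with the vertex ordering a < b < c. The simplices of K, each written with vertices in increasing order, are:

  0-simplices (3): a, b, c
  1-simplices (3): ab, ac, bc

Hence C_0 ≅ Z^3, C_1 ≅ Z^3.

Boundary ∂_1: C_1 → C_0 maps an edge to its endpoints' difference, ∂[p,q] = q − p.
The 3×3 boundary matrix has rank 2 and Smith normal form diag(1,1).

Reading off H_k = ker ∂_k / im ∂_{k+1}:

  H_1: rank ker ∂_1 − rank ∂_2 = (3 − 2) − 0 = 1, and there is no ∂_2, so H_1 = Z.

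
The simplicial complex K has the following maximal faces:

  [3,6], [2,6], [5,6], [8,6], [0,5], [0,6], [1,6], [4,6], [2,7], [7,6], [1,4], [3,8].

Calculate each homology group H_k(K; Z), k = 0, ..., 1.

Take the total order 0 < 1 < 2 < 3 < 4 < 5 < 6 < 7 < 8 on the vertex set. Then K (dimension 1) consists of the simplices:

  0-simplices (9): [0], [1], [2], [3], [4], [5], [6], [7], [8]
  1-simplices (12): [0,5], [0,6], [1,4], [1,6], [2,6], [2,7], [3,6], [3,8], [4,6], [5,6], [6,7], [6,8]

giving chain groups C_0 ≅ Z^9, C_1 ≅ Z^12.

Boundary ∂_1: C_1 → C_0 sends each edge [p,q] (with p < q) to q − p. For instance
  ∂[1,6] = [6] − [1].
This gives a 9×12 integer matrix of rank 8; reducing to Smith normal form yields diagonal entries (1,1,1,1,1,1,1,1).

Reading off H_k = ker ∂_k / im ∂_{k+1}:

  H_0: rank C_0 − rank ∂_1 = 9 − 8 = 1, and the invariant factors of ∂_1 are all 1, so H_0 ≅ Z.
  H_1: rank ker ∂_1 − rank ∂_2 = (12 − 8) − 0 = 4, and there is no ∂_2, so H_1 ≅ Z^4.

H_0 = Z,  H_1 = Z^4.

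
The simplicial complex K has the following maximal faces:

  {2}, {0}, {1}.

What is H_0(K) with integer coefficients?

K has 3 vertices.
rank ∂_0 = 0, rank ∂_1 = 0 ⇒ b_0 = 3 − 0 − 0 = 3. So H_0 ≅ Z^3.

H_0 = Z^3.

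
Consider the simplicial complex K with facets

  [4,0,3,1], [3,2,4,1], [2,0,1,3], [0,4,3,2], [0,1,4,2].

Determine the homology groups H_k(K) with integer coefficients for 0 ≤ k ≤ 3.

Fix the vertex order 0 < 1 < 2 < 3 < 4 and write every simplex with vertices in increasing order. Then dim K = 3 and the simplices of K are:

  0-simplices (5): [0], [1], [2], [3], [4]
  1-simplices (10): [0,1], [0,2], [0,3], [0,4], [1,2], [1,3], [1,4], [2,3], [2,4], [3,4]
  2-simplices (10): [0,1,2], [0,1,3], [0,1,4], [0,2,3], [0,2,4], [0,3,4], [1,2,3], [1,2,4], [1,3,4], [2,3,4]
  3-simplices (5): [0,1,2,3], [0,1,2,4], [0,1,3,4], [0,2,3,4], [1,2,3,4]

so the chain groups are C_0 ≅ Z^5, C_1 ≅ Z^10, C_2 ≅ Z^10, C_3 ≅ Z^5.

Boundary ∂_1: C_1 → C_0 is given by ∂[p,q] = [q] − [p]. For instance
  ∂[2,3] = [3] − [2].
The resulting 5×10 matrix has rank 4, and its Smith normal form has invariant factors (1,1,1,1).

The boundary map ∂_2: C_2 → C_1 maps a triangle to the signed sum of its edges. For instance
  ∂[1,2,3] = [2,3] − [1,3] + [1,2],
  ∂[1,2,4] = [2,4] − [1,4] + [1,2].
The resulting 10×10 matrix has rank 6, and its Smith normal form has invariant factors (1,1,1,1,1,1).

The boundary map ∂_3: C_3 → C_2 sends each 3-simplex σ to the alternating sum Σ_i (−1)^i (σ with its i-th vertex removed). For instance
  ∂[0,1,3,4] = [1,3,4] − [0,3,4] + [0,1,4] − [0,1,3],
  ∂[1,2,3,4] = [2,3,4] − [1,3,4] + [1,2,4] − [1,2,3].
As a 10×5 matrix over Z this has rank 4, with invariant factors (1,1,1,1).

From H_k ≅ ker(∂_k) / im(∂_{k+1}) we obtain:

  H_0: rank C_0 − rank ∂_1 = 5 − 4 = 1, and the invariant factors of ∂_1 are all 1, so H_0 ≅ Z.
  H_1: rank ker ∂_1 − rank ∂_2 = (10 − 4) − 6 = 0, and the invariant factors of ∂_2 are all 1, so H_1 ≅ 0.
  H_2: rank ker ∂_2 − rank ∂_3 = (10 − 6) − 4 = 0, and the invariant factors of ∂_3 are all 1, so H_2 ≅ 0.
  H_3: rank ker ∂_3 − rank ∂_4 = (5 − 4) − 0 = 1, and there is no ∂_4, so H_3 ≅ Z.

As a check, the Euler characteristic is 5 − 10 + 10 − 5 = 0, which agrees with 1 − 0 + 0 − 1 = 0.

H_0 = Z,  H_1 = 0,  H_2 = 0,  H_3 = Z.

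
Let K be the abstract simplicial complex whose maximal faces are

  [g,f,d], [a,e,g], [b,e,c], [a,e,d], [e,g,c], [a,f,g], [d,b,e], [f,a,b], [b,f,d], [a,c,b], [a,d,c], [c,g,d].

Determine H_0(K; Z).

Order the vertices as a < b < c < d < e < f < g. Listing each simplex with vertices in this order, K has dimension 2 with simplices:

  0-simplices (7): a, b, c, d, e, f, g
  1-simplices (18): ab, ac, ad, ae, af, ag, bc, bd, be, bf, cd, ce, cg, de, df, dg, eg, fg
  2-simplices (12): abc, abf, acd, ade, aeg, afg, bce, bde, bdf, cdg, ceg, dfg

giving chain groups C_0 ≅ Z^7, C_1 ≅ Z^18, C_2 ≅ Z^12.

Boundary ∂_1: C_1 → C_0 maps an edge to its endpoints' difference, ∂[p,q] = q − p. For instance
  ∂bd = d − b.
As a 7×18 matrix over Z this has rank 6, with invariant factors (1,1,1,1,1,1).

Boundary ∂_2: C_2 → C_1 maps a triangle to the signed sum of its edges. For instance
  ∂abc = bc − ac + ab,
  ∂cdg = dg − cg + cd.
The resulting 18×12 matrix has rank 12, and its Smith normal form has invariant factors (1,1,1,1,1,1,1,1,1,1,1,2).

Computing H_k = (kernel of ∂_k) / (image of ∂_{k+1}):

  H_0: rank C_0 − rank ∂_1 = 7 − 6 = 1, and the invariant factors of ∂_1 are all 1, so H_0 = Z.

H_0 = Z.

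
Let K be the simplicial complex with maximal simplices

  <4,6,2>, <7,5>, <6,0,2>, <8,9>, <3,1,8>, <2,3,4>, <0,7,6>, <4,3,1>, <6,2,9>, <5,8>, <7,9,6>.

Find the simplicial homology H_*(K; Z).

Order the vertices as 0 < 1 < 2 < 3 < 4 < 5 < 6 < 7 < 8 < 9. Listing each simplex with vertices in this order, K has dimension 2 with simplices:

  0-simplices (10): [0], [1], [2], [3], [4], [5], [6], [7], [8], [9]
  1-simplices (19): [0,2], [0,6], [0,7], [1,3], [1,4], [1,8], [2,3], [2,4], [2,6], [2,9], [3,4], [3,8], [4,6], [5,7], [5,8], [6,7], [6,9], [7,9], [8,9]
  2-simplices (8): [0,2,6], [0,6,7], [1,3,4], [1,3,8], [2,3,4], [2,4,6], [2,6,9], [6,7,9]

Hence C_0 ≅ Z^10, C_1 ≅ Z^19, C_2 ≅ Z^8.

∂_1: C_1 → C_0 is given by ∂[p,q] = [q] − [p]. For instance
  ∂[2,3] = [3] − [2].
As a 10×19 matrix over Z this has rank 9, with invariant factors (1,1,1,1,1,1,1,1,1).

Boundary ∂_2: C_2 → C_1 sends each 2-simplex [p,q,r] to [q,r] − [p,r] + [p,q]. For instance
  ∂[2,4,6] = [4,6] − [2,6] + [2,4],
  ∂[6,7,9] = [7,9] − [6,9] + [6,7].
This gives a 19×8 integer matrix of rank 8; reducing to Smith normal form yields diagonal entries (1,1,1,1,1,1,1,1).

Reading off H_k = ker ∂_k / im ∂_{k+1}:

  H_0: rank C_0 − rank ∂_1 = 10 − 9 = 1, and the invariant factors of ∂_1 are all 1, so H_0 ≅ Z.
  H_1: rank ker ∂_1 − rank ∂_2 = (19 − 9) − 8 = 2, and the invariant factors of ∂_2 are all 1, so H_1 ≅ Z^2.
  H_2: rank ker ∂_2 − rank ∂_3 = (8 − 8) − 0 = 0, and there is no ∂_3, so H_2 ≅ 0.

As a check, the Euler characteristic is 10 − 19 + 8 = -1, which agrees with 1 − 2 + 0 = -1.

H_0 = Z,  H_1 = Z^2,  H_2 = 0.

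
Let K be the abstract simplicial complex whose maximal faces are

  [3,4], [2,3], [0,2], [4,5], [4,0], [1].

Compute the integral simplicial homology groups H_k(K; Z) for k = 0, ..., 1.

H_0 ≅ Z^2,  H_1 ≅ Z.

Take the total order 0 < 1 < 2 < 3 < 4 < 5 on the vertex set. Then K (dimension 1) consists of the simplices:

  0-simplices (6): [0], [1], [2], [3], [4], [5]
  1-simplices (5): [0,2], [0,4], [2,3], [3,4], [4,5]

Hence C_0 ≅ Z^6, C_1 ≅ Z^5.

The boundary map ∂_1: C_1 → C_0 sends each edge [p,q] (with p < q) to q − p. For instance
  ∂[4,5] = [5] − [4].
As a 6×5 matrix over Z this has rank 4, with invariant factors (1,1,1,1).

Now H_k = ker ∂_k / im ∂_{k+1}, so:

  H_0: rank C_0 − rank ∂_1 = 6 − 4 = 2, and the invariant factors of ∂_1 are all 1, so H_0 ≅ Z^2.
  H_1: rank ker ∂_1 − rank ∂_2 = (5 − 4) − 0 = 1, and there is no ∂_2, so H_1 ≅ Z.

As a check, the Euler characteristic is 6 − 5 = 1, which agrees with 2 − 1 = 1.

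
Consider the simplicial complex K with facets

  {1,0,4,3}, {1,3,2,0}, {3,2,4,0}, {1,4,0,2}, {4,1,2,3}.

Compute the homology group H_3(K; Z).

Fix the vertex order 0 < 1 < 2 < 3 < 4 and write every simplex with vertices in increasing order. Then dim K = 3 and the simplices of K are:

  0-simplices (5): [0], [1], [2], [3], [4]
  1-simplices (10): [0,1], [0,2], [0,3], [0,4], [1,2], [1,3], [1,4], [2,3], [2,4], [3,4]
  2-simplices (10): [0,1,2], [0,1,3], [0,1,4], [0,2,3], [0,2,4], [0,3,4], [1,2,3], [1,2,4], [1,3,4], [2,3,4]
  3-simplices (5): [0,1,2,3], [0,1,2,4], [0,1,3,4], [0,2,3,4], [1,2,3,4]

giving chain groups C_0 ≅ Z^5, C_1 ≅ Z^10, C_2 ≅ Z^10, C_3 ≅ Z^5.

Boundary ∂_1: C_1 → C_0 maps an edge to its endpoints' difference, ∂[p,q] = q − p. For instance
  ∂[1,2] = [2] − [1].
This gives a 5×10 integer matrix of rank 4; reducing to Smith normal form yields diagonal entries (1,1,1,1).

The boundary map ∂_2: C_2 → C_1 sends each 2-simplex [p,q,r] to [q,r] − [p,r] + [p,q]. For instance
  ∂[0,2,4] = [2,4] − [0,4] + [0,2],
  ∂[0,1,3] = [1,3] − [0,3] + [0,1].
The 10×10 boundary matrix has rank 6 and Smith normal form diag(1,1,1,1,1,1).

The boundary map ∂_3: C_3 → C_2 sends each 3-simplex σ to the alternating sum Σ_i (−1)^i (σ with its i-th vertex removed). For instance
  ∂[0,1,2,4] = [1,2,4] − [0,2,4] + [0,1,4] − [0,1,2],
  ∂[0,2,3,4] = [2,3,4] − [0,3,4] + [0,2,4] − [0,2,3].
This gives a 10×5 integer matrix of rank 4; reducing to Smith normal form yields diagonal entries (1,1,1,1).

Computing H_k = (kernel of ∂_k) / (image of ∂_{k+1}):

  H_3: rank ker ∂_3 − rank ∂_4 = (5 − 4) − 0 = 1, and there is no ∂_4, so H_3 ≅ Z.

H_3 ≅ Z.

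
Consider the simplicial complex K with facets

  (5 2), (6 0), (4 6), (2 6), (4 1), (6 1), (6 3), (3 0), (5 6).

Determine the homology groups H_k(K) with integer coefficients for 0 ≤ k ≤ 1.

H_0 = Z,  H_1 = Z^3.

Take the total order 0 < 1 < 2 < 3 < 4 < 5 < 6 on the vertex set. Then K (dimension 1) consists of the simplices:

  0-simplices (7): [0], [1], [2], [3], [4], [5], [6]
  1-simplices (9): [0,3], [0,6], [1,4], [1,6], [2,5], [2,6], [3,6], [4,6], [5,6]

so the chain groups are C_0 ≅ Z^7, C_1 ≅ Z^9.

Boundary ∂_1: C_1 → C_0 is given by ∂[p,q] = [q] − [p].
The resulting 7×9 matrix has rank 6, and its Smith normal form has invariant factors (1,1,1,1,1,1).

Reading off H_k = ker ∂_k / im ∂_{k+1}:

  H_0: rank C_0 − rank ∂_1 = 7 − 6 = 1, and the invariant factors of ∂_1 are all 1, so H_0 = Z.
  H_1: rank ker ∂_1 − rank ∂_2 = (9 − 6) − 0 = 3, and there is no ∂_2, so H_1 = Z^3.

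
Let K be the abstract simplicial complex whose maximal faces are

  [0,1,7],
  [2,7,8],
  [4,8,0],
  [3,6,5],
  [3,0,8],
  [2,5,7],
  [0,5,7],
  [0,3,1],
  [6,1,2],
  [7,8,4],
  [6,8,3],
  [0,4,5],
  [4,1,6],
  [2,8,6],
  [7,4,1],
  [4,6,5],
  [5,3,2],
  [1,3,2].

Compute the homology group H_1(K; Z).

Order the vertices as 0 < 1 < 2 < 3 < 4 < 5 < 6 < 7 < 8. Listing each simplex with vertices in this order, K has dimension 2 with simplices:

  0-simplices (9): [0], [1], [2], [3], [4], [5], [6], [7], [8]
  1-simplices (27): (27 of them)
  2-simplices (18): [0,1,3], [0,1,7], [0,3,8], [0,4,5], [0,4,8], [0,5,7], [1,2,3], [1,2,6], [1,4,6], [1,4,7], [2,3,5], [2,5,7], [2,6,8], [2,7,8], [3,5,6], [3,6,8], [4,5,6], [4,7,8]

Hence C_0 ≅ Z^9, C_1 ≅ Z^27, C_2 ≅ Z^18.

Boundary ∂_1: C_1 → C_0 is given by ∂[p,q] = [q] − [p]. For instance
  ∂[3,8] = [8] − [3].
As a 9×27 matrix over Z this has rank 8, with invariant factors (1,1,1,1,1,1,1,1).

∂_2: C_2 → C_1 acts by ∂[p,q,r] = [q,r] − [p,r] + [p,q]. For instance
  ∂[0,1,7] = [1,7] − [0,7] + [0,1],
  ∂[4,7,8] = [7,8] − [4,8] + [4,7].
This gives a 27×18 integer matrix of rank 18; reducing to Smith normal form yields diagonal entries (1,1,1,1,1,1,1,1,1,1,1,1,1,1,1,1,1,2).

Reading off H_k = ker ∂_k / im ∂_{k+1}:

  H_1: rank ker ∂_1 − rank ∂_2 = (27 − 8) − 18 = 1, and ∂_2 has invariant factor 2 > 1, so H_1 = Z ⊕ Z/2.

H_1 ≅ Z ⊕ Z/2.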